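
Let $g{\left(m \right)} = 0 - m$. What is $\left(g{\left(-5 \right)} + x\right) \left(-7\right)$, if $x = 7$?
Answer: $-84$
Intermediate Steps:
$g{\left(m \right)} = - m$
$\left(g{\left(-5 \right)} + x\right) \left(-7\right) = \left(\left(-1\right) \left(-5\right) + 7\right) \left(-7\right) = \left(5 + 7\right) \left(-7\right) = 12 \left(-7\right) = -84$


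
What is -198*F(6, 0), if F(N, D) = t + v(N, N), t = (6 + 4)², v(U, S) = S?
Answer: -20988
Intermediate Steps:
t = 100 (t = 10² = 100)
F(N, D) = 100 + N
-198*F(6, 0) = -198*(100 + 6) = -198*106 = -20988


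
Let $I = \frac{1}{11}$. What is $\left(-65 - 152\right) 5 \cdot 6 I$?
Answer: $- \frac{6510}{11} \approx -591.82$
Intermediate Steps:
$I = \frac{1}{11} \approx 0.090909$
$\left(-65 - 152\right) 5 \cdot 6 I = \left(-65 - 152\right) 5 \cdot 6 \cdot \frac{1}{11} = - 217 \cdot 30 \cdot \frac{1}{11} = \left(-217\right) \frac{30}{11} = - \frac{6510}{11}$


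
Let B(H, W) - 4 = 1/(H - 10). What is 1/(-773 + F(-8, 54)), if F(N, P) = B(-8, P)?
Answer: -18/13843 ≈ -0.0013003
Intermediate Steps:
B(H, W) = 4 + 1/(-10 + H) (B(H, W) = 4 + 1/(H - 10) = 4 + 1/(-10 + H))
F(N, P) = 71/18 (F(N, P) = (-39 + 4*(-8))/(-10 - 8) = (-39 - 32)/(-18) = -1/18*(-71) = 71/18)
1/(-773 + F(-8, 54)) = 1/(-773 + 71/18) = 1/(-13843/18) = -18/13843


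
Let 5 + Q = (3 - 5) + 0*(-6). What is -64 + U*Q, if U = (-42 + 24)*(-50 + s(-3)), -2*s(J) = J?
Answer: -6175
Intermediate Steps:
s(J) = -J/2
Q = -7 (Q = -5 + ((3 - 5) + 0*(-6)) = -5 + (-2 + 0) = -5 - 2 = -7)
U = 873 (U = (-42 + 24)*(-50 - ½*(-3)) = -18*(-50 + 3/2) = -18*(-97/2) = 873)
-64 + U*Q = -64 + 873*(-7) = -64 - 6111 = -6175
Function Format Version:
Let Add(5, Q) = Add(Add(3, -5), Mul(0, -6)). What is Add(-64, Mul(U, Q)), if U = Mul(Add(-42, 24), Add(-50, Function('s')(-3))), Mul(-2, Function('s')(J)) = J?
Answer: -6175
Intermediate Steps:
Function('s')(J) = Mul(Rational(-1, 2), J)
Q = -7 (Q = Add(-5, Add(Add(3, -5), Mul(0, -6))) = Add(-5, Add(-2, 0)) = Add(-5, -2) = -7)
U = 873 (U = Mul(Add(-42, 24), Add(-50, Mul(Rational(-1, 2), -3))) = Mul(-18, Add(-50, Rational(3, 2))) = Mul(-18, Rational(-97, 2)) = 873)
Add(-64, Mul(U, Q)) = Add(-64, Mul(873, -7)) = Add(-64, -6111) = -6175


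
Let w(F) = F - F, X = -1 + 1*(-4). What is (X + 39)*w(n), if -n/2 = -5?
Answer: 0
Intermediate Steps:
n = 10 (n = -2*(-5) = 10)
X = -5 (X = -1 - 4 = -5)
w(F) = 0
(X + 39)*w(n) = (-5 + 39)*0 = 34*0 = 0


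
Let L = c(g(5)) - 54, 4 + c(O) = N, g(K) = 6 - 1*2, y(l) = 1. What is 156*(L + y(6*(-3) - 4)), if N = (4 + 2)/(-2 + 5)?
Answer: -8580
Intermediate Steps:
N = 2 (N = 6/3 = 6*(1/3) = 2)
g(K) = 4 (g(K) = 6 - 2 = 4)
c(O) = -2 (c(O) = -4 + 2 = -2)
L = -56 (L = -2 - 54 = -56)
156*(L + y(6*(-3) - 4)) = 156*(-56 + 1) = 156*(-55) = -8580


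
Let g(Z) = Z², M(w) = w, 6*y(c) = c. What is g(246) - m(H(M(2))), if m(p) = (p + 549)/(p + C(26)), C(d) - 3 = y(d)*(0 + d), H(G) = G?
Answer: 21360495/353 ≈ 60511.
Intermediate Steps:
y(c) = c/6
C(d) = 3 + d²/6 (C(d) = 3 + (d/6)*(0 + d) = 3 + (d/6)*d = 3 + d²/6)
m(p) = (549 + p)/(347/3 + p) (m(p) = (p + 549)/(p + (3 + (⅙)*26²)) = (549 + p)/(p + (3 + (⅙)*676)) = (549 + p)/(p + (3 + 338/3)) = (549 + p)/(p + 347/3) = (549 + p)/(347/3 + p))
g(246) - m(H(M(2))) = 246² - 3*(549 + 2)/(347 + 3*2) = 60516 - 3*551/(347 + 6) = 60516 - 3*551/353 = 60516 - 1*1653/353 = 60516 - 1653/353 = 21360495/353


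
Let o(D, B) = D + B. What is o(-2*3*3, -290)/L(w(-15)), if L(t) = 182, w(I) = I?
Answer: -22/13 ≈ -1.6923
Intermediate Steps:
o(D, B) = B + D
o(-2*3*3, -290)/L(w(-15)) = (-290 - 2*3*3)/182 = (-290 - 6*3)*(1/182) = (-290 - 18)*(1/182) = -308*1/182 = -22/13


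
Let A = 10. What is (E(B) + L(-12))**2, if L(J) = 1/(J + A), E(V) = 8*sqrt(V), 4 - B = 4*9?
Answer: (-1 + 64*I*sqrt(2))**2/4 ≈ -2047.8 - 45.255*I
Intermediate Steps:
B = -32 (B = 4 - 4*9 = 4 - 1*36 = 4 - 36 = -32)
L(J) = 1/(10 + J) (L(J) = 1/(J + 10) = 1/(10 + J))
(E(B) + L(-12))**2 = (8*sqrt(-32) + 1/(10 - 12))**2 = (8*(4*I*sqrt(2)) + 1/(-2))**2 = (32*I*sqrt(2) - 1/2)**2 = (-1/2 + 32*I*sqrt(2))**2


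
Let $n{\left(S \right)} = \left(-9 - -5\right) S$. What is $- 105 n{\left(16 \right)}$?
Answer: $6720$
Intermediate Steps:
$n{\left(S \right)} = - 4 S$ ($n{\left(S \right)} = \left(-9 + 5\right) S = - 4 S$)
$- 105 n{\left(16 \right)} = - 105 \left(\left(-4\right) 16\right) = \left(-105\right) \left(-64\right) = 6720$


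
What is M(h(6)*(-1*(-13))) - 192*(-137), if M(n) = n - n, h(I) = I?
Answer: 26304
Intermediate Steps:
M(n) = 0
M(h(6)*(-1*(-13))) - 192*(-137) = 0 - 192*(-137) = 0 - 1*(-26304) = 0 + 26304 = 26304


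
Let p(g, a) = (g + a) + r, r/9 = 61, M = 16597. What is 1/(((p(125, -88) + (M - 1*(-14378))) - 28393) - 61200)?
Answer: -1/58032 ≈ -1.7232e-5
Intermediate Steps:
r = 549 (r = 9*61 = 549)
p(g, a) = 549 + a + g (p(g, a) = (g + a) + 549 = (a + g) + 549 = 549 + a + g)
1/(((p(125, -88) + (M - 1*(-14378))) - 28393) - 61200) = 1/((((549 - 88 + 125) + (16597 - 1*(-14378))) - 28393) - 61200) = 1/(((586 + (16597 + 14378)) - 28393) - 61200) = 1/(((586 + 30975) - 28393) - 61200) = 1/((31561 - 28393) - 61200) = 1/(3168 - 61200) = 1/(-58032) = -1/58032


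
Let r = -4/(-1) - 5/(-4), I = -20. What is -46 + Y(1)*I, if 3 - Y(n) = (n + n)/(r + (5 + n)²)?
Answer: -3466/33 ≈ -105.03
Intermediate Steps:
r = 21/4 (r = -4*(-1) - 5*(-¼) = 4 + 5/4 = 21/4 ≈ 5.2500)
Y(n) = 3 - 2*n/(21/4 + (5 + n)²) (Y(n) = 3 - (n + n)/(21/4 + (5 + n)²) = 3 - 2*n/(21/4 + (5 + n)²))
-46 + Y(1)*I = -46 + ((63 - 8*1 + 12*(5 + 1)²)/(21 + 4*(5 + 1)²))*(-20) = -46 + ((63 - 8 + 12*6²)/(21 + 4*6²))*(-20) = -46 + ((63 - 8 + 12*36)/(21 + 4*36))*(-20) = -46 + ((63 - 8 + 432)/(21 + 144))*(-20) = -46 + (487/165)*(-20) = -46 - 1948/33 = -3466/33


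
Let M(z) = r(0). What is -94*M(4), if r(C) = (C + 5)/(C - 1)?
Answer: 470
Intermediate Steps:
r(C) = (5 + C)/(-1 + C)
M(z) = -5 (M(z) = (5 + 0)/(-1 + 0) = 5/(-1) = -1*5 = -5)
-94*M(4) = -94*(-5) = 470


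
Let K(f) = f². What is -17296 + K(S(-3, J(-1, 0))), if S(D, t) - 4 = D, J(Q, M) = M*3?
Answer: -17295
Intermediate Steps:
J(Q, M) = 3*M
S(D, t) = 4 + D
-17296 + K(S(-3, J(-1, 0))) = -17296 + (4 - 3)² = -17296 + 1² = -17296 + 1 = -17295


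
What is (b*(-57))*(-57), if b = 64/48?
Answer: 4332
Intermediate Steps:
b = 4/3 (b = 64*(1/48) = 4/3 ≈ 1.3333)
(b*(-57))*(-57) = ((4/3)*(-57))*(-57) = -76*(-57) = 4332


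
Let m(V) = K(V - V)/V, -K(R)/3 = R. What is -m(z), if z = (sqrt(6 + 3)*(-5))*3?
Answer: 0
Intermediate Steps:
K(R) = -3*R
z = -45 (z = (sqrt(9)*(-5))*3 = (3*(-5))*3 = -15*3 = -45)
m(V) = 0 (m(V) = (-3*(V - V))/V = (-3*0)/V = 0/V = 0)
-m(z) = -1*0 = 0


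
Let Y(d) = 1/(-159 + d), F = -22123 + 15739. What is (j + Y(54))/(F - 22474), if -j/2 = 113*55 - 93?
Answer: 1285621/3030090 ≈ 0.42428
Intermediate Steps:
j = -12244 (j = -2*(113*55 - 93) = -2*(6215 - 93) = -2*6122 = -12244)
F = -6384
(j + Y(54))/(F - 22474) = (-12244 + 1/(-159 + 54))/(-6384 - 22474) = (-12244 + 1/(-105))/(-28858) = (-12244 - 1/105)*(-1/28858) = -1285621/105*(-1/28858) = 1285621/3030090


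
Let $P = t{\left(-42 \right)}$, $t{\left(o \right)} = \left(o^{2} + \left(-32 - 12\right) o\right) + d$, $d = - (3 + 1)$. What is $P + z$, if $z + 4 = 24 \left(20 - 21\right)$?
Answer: $3580$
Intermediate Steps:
$d = -4$ ($d = \left(-1\right) 4 = -4$)
$t{\left(o \right)} = -4 + o^{2} - 44 o$ ($t{\left(o \right)} = \left(o^{2} + \left(-32 - 12\right) o\right) - 4 = \left(o^{2} - 44 o\right) - 4 = -4 + o^{2} - 44 o$)
$z = -28$ ($z = -4 + 24 \left(20 - 21\right) = -4 + 24 \left(-1\right) = -4 - 24 = -28$)
$P = 3608$ ($P = -4 + \left(-42\right)^{2} - -1848 = -4 + 1764 + 1848 = 3608$)
$P + z = 3608 - 28 = 3580$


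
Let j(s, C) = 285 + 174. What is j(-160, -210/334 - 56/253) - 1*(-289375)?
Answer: 289834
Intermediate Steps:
j(s, C) = 459
j(-160, -210/334 - 56/253) - 1*(-289375) = 459 - 1*(-289375) = 459 + 289375 = 289834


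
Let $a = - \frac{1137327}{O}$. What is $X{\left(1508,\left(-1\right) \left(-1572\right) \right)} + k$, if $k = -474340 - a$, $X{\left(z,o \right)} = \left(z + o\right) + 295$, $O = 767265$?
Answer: $- \frac{120451274466}{255755} \approx -4.7096 \cdot 10^{5}$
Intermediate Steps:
$X{\left(z,o \right)} = 295 + o + z$ ($X{\left(z,o \right)} = \left(o + z\right) + 295 = 295 + o + z$)
$a = - \frac{379109}{255755}$ ($a = - \frac{1137327}{767265} = \left(-1137327\right) \frac{1}{767265} = - \frac{379109}{255755} \approx -1.4823$)
$k = - \frac{121314447591}{255755}$ ($k = -474340 - - \frac{379109}{255755} = -474340 + \frac{379109}{255755} = - \frac{121314447591}{255755} \approx -4.7434 \cdot 10^{5}$)
$X{\left(1508,\left(-1\right) \left(-1572\right) \right)} + k = \left(295 - -1572 + 1508\right) - \frac{121314447591}{255755} = \left(295 + 1572 + 1508\right) - \frac{121314447591}{255755} = 3375 - \frac{121314447591}{255755} = - \frac{120451274466}{255755}$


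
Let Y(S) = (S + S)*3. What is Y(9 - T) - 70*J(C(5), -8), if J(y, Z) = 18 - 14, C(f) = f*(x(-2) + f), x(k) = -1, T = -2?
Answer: -214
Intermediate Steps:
C(f) = f*(-1 + f)
J(y, Z) = 4
Y(S) = 6*S (Y(S) = (2*S)*3 = 6*S)
Y(9 - T) - 70*J(C(5), -8) = 6*(9 - 1*(-2)) - 70*4 = 6*(9 + 2) - 280 = 6*11 - 280 = 66 - 280 = -214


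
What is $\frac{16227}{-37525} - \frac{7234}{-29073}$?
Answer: $- \frac{200311721}{1090964325} \approx -0.18361$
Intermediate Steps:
$\frac{16227}{-37525} - \frac{7234}{-29073} = 16227 \left(- \frac{1}{37525}\right) - - \frac{7234}{29073} = - \frac{16227}{37525} + \frac{7234}{29073} = - \frac{200311721}{1090964325}$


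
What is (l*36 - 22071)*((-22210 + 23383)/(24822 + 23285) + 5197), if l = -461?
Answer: -9667262415084/48107 ≈ -2.0095e+8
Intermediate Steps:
(l*36 - 22071)*((-22210 + 23383)/(24822 + 23285) + 5197) = (-461*36 - 22071)*((-22210 + 23383)/(24822 + 23285) + 5197) = (-16596 - 22071)*(1173/48107 + 5197) = -38667*(1173*(1/48107) + 5197) = -38667*(1173/48107 + 5197) = -38667*250013252/48107 = -9667262415084/48107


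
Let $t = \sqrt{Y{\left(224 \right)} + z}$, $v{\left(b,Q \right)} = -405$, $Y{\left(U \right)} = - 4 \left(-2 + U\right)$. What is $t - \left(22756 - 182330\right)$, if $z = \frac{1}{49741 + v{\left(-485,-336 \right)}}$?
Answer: $159574 + \frac{i \sqrt{540357066578}}{24668} \approx 1.5957 \cdot 10^{5} + 29.799 i$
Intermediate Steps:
$Y{\left(U \right)} = 8 - 4 U$
$z = \frac{1}{49336}$ ($z = \frac{1}{49741 - 405} = \frac{1}{49336} \approx 2.0269 \cdot 10^{-5}$)
$t = \frac{i \sqrt{540357066578}}{24668}$ ($t = \sqrt{\left(8 - 896\right) + \frac{1}{49336}} = \sqrt{-888 + \frac{1}{49336}} = \sqrt{- \frac{43810367}{49336}} = \frac{i \sqrt{540357066578}}{24668} \approx 29.799 i$)
$t - \left(22756 - 182330\right) = \frac{i \sqrt{540357066578}}{24668} - \left(22756 - 182330\right) = \frac{i \sqrt{540357066578}}{24668} - -159574 = \frac{i \sqrt{540357066578}}{24668} + 159574 = 159574 + \frac{i \sqrt{540357066578}}{24668}$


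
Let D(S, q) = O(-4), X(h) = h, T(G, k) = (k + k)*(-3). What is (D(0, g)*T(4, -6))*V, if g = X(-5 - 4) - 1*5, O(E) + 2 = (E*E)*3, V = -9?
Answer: -14904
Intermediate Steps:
O(E) = -2 + 3*E**2 (O(E) = -2 + (E*E)*3 = -2 + E**2*3 = -2 + 3*E**2)
T(G, k) = -6*k (T(G, k) = (2*k)*(-3) = -6*k)
g = -14 (g = (-5 - 4) - 1*5 = -9 - 5 = -14)
D(S, q) = 46 (D(S, q) = -2 + 3*(-4)**2 = -2 + 3*16 = -2 + 48 = 46)
(D(0, g)*T(4, -6))*V = (46*(-6*(-6)))*(-9) = (46*36)*(-9) = 1656*(-9) = -14904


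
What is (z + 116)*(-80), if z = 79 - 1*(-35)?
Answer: -18400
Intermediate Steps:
z = 114 (z = 79 + 35 = 114)
(z + 116)*(-80) = (114 + 116)*(-80) = 230*(-80) = -18400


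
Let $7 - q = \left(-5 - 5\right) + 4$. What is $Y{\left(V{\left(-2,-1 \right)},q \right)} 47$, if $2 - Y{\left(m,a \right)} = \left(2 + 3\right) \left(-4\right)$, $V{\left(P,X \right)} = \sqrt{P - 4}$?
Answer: $1034$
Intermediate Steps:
$V{\left(P,X \right)} = \sqrt{-4 + P}$
$q = 13$ ($q = 7 - \left(\left(-5 - 5\right) + 4\right) = 7 - \left(-10 + 4\right) = 7 - -6 = 7 + 6 = 13$)
$Y{\left(m,a \right)} = 22$ ($Y{\left(m,a \right)} = 2 - \left(2 + 3\right) \left(-4\right) = 2 - 5 \left(-4\right) = 2 - -20 = 2 + 20 = 22$)
$Y{\left(V{\left(-2,-1 \right)},q \right)} 47 = 22 \cdot 47 = 1034$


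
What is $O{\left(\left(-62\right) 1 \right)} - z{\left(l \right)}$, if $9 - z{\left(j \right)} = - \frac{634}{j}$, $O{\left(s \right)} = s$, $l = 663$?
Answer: $- \frac{47707}{663} \approx -71.956$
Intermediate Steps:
$z{\left(j \right)} = 9 + \frac{634}{j}$ ($z{\left(j \right)} = 9 - - \frac{634}{j} = 9 + \frac{634}{j}$)
$O{\left(\left(-62\right) 1 \right)} - z{\left(l \right)} = \left(-62\right) 1 - \left(9 + \frac{634}{663}\right) = -62 - \left(9 + 634 \cdot \frac{1}{663}\right) = -62 - \left(9 + \frac{634}{663}\right) = -62 - \frac{6601}{663} = - \frac{47707}{663}$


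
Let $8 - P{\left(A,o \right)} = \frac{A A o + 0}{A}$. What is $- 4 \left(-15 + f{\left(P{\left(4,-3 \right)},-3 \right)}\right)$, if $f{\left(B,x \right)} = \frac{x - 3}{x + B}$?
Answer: $\frac{1044}{17} \approx 61.412$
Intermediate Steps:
$P{\left(A,o \right)} = 8 - A o$ ($P{\left(A,o \right)} = 8 - \frac{A A o + 0}{A} = 8 - \frac{A^{2} o + 0}{A} = 8 - \frac{o A^{2} + 0}{A} = 8 - \frac{o A^{2}}{A} = 8 - A o$)
$f{\left(B,x \right)} = \frac{-3 + x}{B + x}$
$- 4 \left(-15 + f{\left(P{\left(4,-3 \right)},-3 \right)}\right) = - 4 \left(-15 + \frac{-3 - 3}{\left(8 - 4 \left(-3\right)\right) - 3}\right) = - 4 \left(-15 + \frac{1}{\left(8 + 12\right) - 3} \left(-6\right)\right) = - 4 \left(-15 + \frac{1}{20 - 3} \left(-6\right)\right) = - 4 \left(-15 + \frac{1}{17} \left(-6\right)\right) = - 4 \left(-15 - \frac{6}{17}\right) = \left(-4\right) \left(- \frac{261}{17}\right) = \frac{1044}{17}$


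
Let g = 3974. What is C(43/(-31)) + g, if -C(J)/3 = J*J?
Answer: 3813467/961 ≈ 3968.2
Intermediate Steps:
C(J) = -3*J² (C(J) = -3*J*J = -3*J²)
C(43/(-31)) + g = -3*(43/(-31))² + 3974 = -3*(43*(-1/31))² + 3974 = -3*(-43/31)² + 3974 = -3*1849/961 + 3974 = -5547/961 + 3974 = 3813467/961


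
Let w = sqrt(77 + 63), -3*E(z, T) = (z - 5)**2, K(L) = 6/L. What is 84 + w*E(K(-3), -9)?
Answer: 84 - 98*sqrt(35)/3 ≈ -109.26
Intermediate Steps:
E(z, T) = -(-5 + z)**2/3 (E(z, T) = -(z - 5)**2/3 = -(-5 + z)**2/3)
w = 2*sqrt(35) (w = sqrt(140) = 2*sqrt(35) ≈ 11.832)
84 + w*E(K(-3), -9) = 84 + (2*sqrt(35))*(-(-5 + 6/(-3))**2/3) = 84 + (2*sqrt(35))*(-(-5 + 6*(-1/3))**2/3) = 84 + (2*sqrt(35))*(-(-5 - 2)**2/3) = 84 + (2*sqrt(35))*(-1/3*(-7)**2) = 84 + (2*sqrt(35))*(-1/3*49) = 84 + (2*sqrt(35))*(-49/3) = 84 - 98*sqrt(35)/3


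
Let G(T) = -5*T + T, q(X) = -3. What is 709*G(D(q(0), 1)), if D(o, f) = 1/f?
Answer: -2836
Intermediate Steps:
G(T) = -4*T
709*G(D(q(0), 1)) = 709*(-4/1) = 709*(-4*1) = 709*(-4) = -2836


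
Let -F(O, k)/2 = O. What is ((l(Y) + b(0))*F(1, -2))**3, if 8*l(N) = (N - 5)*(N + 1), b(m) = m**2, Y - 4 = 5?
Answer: -1000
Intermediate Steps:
Y = 9 (Y = 4 + 5 = 9)
F(O, k) = -2*O
l(N) = (1 + N)*(-5 + N)/8 (l(N) = ((N - 5)*(N + 1))/8 = ((-5 + N)*(1 + N))/8 = ((1 + N)*(-5 + N))/8 = (1 + N)*(-5 + N)/8)
((l(Y) + b(0))*F(1, -2))**3 = (((-5/8 - 1/2*9 + (1/8)*9**2) + 0**2)*(-2*1))**3 = (((-5/8 - 9/2 + (1/8)*81) + 0)*(-2))**3 = (((-5/8 - 9/2 + 81/8) + 0)*(-2))**3 = ((5 + 0)*(-2))**3 = (5*(-2))**3 = (-10)**3 = -1000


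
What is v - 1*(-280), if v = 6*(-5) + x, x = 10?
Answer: 260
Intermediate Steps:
v = -20 (v = 6*(-5) + 10 = -30 + 10 = -20)
v - 1*(-280) = -20 - 1*(-280) = -20 + 280 = 260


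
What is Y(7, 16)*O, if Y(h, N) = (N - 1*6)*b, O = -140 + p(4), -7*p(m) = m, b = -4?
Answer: 39360/7 ≈ 5622.9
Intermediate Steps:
p(m) = -m/7
O = -984/7 (O = -140 - 1/7*4 = -140 - 4/7 = -984/7 ≈ -140.57)
Y(h, N) = 24 - 4*N (Y(h, N) = (N - 1*6)*(-4) = (N - 6)*(-4) = (-6 + N)*(-4) = 24 - 4*N)
Y(7, 16)*O = (24 - 4*16)*(-984/7) = (24 - 64)*(-984/7) = -40*(-984/7) = 39360/7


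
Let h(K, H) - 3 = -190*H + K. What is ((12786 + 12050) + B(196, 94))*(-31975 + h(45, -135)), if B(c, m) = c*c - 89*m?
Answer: -344519422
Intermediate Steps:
B(c, m) = c² - 89*m
h(K, H) = 3 + K - 190*H (h(K, H) = 3 + (-190*H + K) = 3 + (K - 190*H) = 3 + K - 190*H)
((12786 + 12050) + B(196, 94))*(-31975 + h(45, -135)) = ((12786 + 12050) + (196² - 89*94))*(-31975 + (3 + 45 - 190*(-135))) = (24836 + (38416 - 8366))*(-31975 + (3 + 45 + 25650)) = (24836 + 30050)*(-31975 + 25698) = 54886*(-6277) = -344519422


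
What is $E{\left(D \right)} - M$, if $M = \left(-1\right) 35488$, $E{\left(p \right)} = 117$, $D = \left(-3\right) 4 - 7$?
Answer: $35605$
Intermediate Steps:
$D = -19$ ($D = -12 - 7 = -19$)
$M = -35488$
$E{\left(D \right)} - M = 117 - -35488 = 117 + 35488 = 35605$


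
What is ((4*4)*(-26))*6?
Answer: -2496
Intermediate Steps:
((4*4)*(-26))*6 = (16*(-26))*6 = -416*6 = -2496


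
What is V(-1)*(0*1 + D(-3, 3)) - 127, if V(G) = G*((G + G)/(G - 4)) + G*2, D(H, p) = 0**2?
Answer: -127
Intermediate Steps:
D(H, p) = 0
V(G) = 2*G + 2*G**2/(-4 + G) (V(G) = G*((2*G)/(-4 + G)) + 2*G = G*(2*G/(-4 + G)) + 2*G = 2*G**2/(-4 + G) + 2*G = 2*G + 2*G**2/(-4 + G))
V(-1)*(0*1 + D(-3, 3)) - 127 = (4*(-1)*(-2 - 1)/(-4 - 1))*(0*1 + 0) - 127 = (4*(-1)*(-3)/(-5))*(0 + 0) - 127 = (4*(-1)*(-1/5)*(-3))*0 - 127 = -12/5*0 - 127 = 0 - 127 = -127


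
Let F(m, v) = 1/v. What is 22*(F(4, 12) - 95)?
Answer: -12529/6 ≈ -2088.2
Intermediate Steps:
22*(F(4, 12) - 95) = 22*(1/12 - 95) = 22*(-1139/12) = -12529/6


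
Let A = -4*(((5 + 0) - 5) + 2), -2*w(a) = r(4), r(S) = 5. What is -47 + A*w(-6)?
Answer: -27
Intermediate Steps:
w(a) = -5/2 (w(a) = -1/2*5 = -5/2)
A = -8 (A = -4*((5 - 5) + 2) = -4*(0 + 2) = -4*2 = -8)
-47 + A*w(-6) = -47 - 8*(-5/2) = -47 + 20 = -27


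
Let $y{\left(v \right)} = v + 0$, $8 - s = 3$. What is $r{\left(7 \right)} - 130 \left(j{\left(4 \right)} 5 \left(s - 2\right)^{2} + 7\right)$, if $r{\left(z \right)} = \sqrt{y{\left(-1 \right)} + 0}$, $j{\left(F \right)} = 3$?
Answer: $-18460 + i \approx -18460.0 + 1.0 i$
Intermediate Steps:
$s = 5$ ($s = 8 - 3 = 5$)
$y{\left(v \right)} = v$
$r{\left(z \right)} = i$ ($r{\left(z \right)} = \sqrt{-1 + 0} = \sqrt{-1} = i$)
$r{\left(7 \right)} - 130 \left(j{\left(4 \right)} 5 \left(s - 2\right)^{2} + 7\right) = i - 130 \left(3 \cdot 5 \left(5 - 2\right)^{2} + 7\right) = i - 130 \left(3 \cdot 5 \cdot 3^{2} + 7\right) = i - 130 \left(3 \cdot 5 \cdot 9 + 7\right) = i - 130 \left(3 \cdot 45 + 7\right) = i - 130 \left(135 + 7\right) = i - 18460 = -18460 + i$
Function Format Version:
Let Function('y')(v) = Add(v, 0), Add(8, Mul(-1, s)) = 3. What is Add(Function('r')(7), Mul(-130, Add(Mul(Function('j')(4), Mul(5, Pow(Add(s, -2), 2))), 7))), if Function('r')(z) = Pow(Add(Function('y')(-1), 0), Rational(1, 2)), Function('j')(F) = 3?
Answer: Add(-18460, I) ≈ Add(-18460., Mul(1.0000, I))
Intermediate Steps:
s = 5 (s = Add(8, Mul(-1, 3)) = Add(8, -3) = 5)
Function('y')(v) = v
Function('r')(z) = I (Function('r')(z) = Pow(Add(-1, 0), Rational(1, 2)) = Pow(-1, Rational(1, 2)) = I)
Add(Function('r')(7), Mul(-130, Add(Mul(Function('j')(4), Mul(5, Pow(Add(s, -2), 2))), 7))) = Add(I, Mul(-130, Add(Mul(3, Mul(5, Pow(Add(5, -2), 2))), 7))) = Add(I, Mul(-130, Add(Mul(3, Mul(5, Pow(3, 2))), 7))) = Add(I, Mul(-130, Add(Mul(3, Mul(5, 9)), 7))) = Add(I, Mul(-130, Add(Mul(3, 45), 7))) = Add(I, Mul(-130, Add(135, 7))) = Add(I, Mul(-130, 142)) = Add(I, -18460) = Add(-18460, I)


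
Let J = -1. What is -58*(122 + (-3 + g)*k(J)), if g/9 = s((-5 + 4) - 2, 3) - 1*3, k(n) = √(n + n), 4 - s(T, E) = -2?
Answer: -7076 - 1392*I*√2 ≈ -7076.0 - 1968.6*I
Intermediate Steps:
s(T, E) = 6 (s(T, E) = 4 - 1*(-2) = 4 + 2 = 6)
k(n) = √2*√n (k(n) = √(2*n) = √2*√n)
g = 27 (g = 9*(6 - 1*3) = 9*(6 - 3) = 9*3 = 27)
-58*(122 + (-3 + g)*k(J)) = -58*(122 + (-3 + 27)*(√2*√(-1))) = -58*(122 + 24*(√2*I)) = -58*(122 + 24*(I*√2)) = -58*(122 + 24*I*√2) = -7076 - 1392*I*√2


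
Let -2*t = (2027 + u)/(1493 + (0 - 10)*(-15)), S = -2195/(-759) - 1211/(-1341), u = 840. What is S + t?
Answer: 3258187037/1114851078 ≈ 2.9225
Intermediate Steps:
S = 1287548/339273 (S = -2195*(-1/759) - 1211*(-1/1341) = 2195/759 + 1211/1341 = 1287548/339273 ≈ 3.7950)
t = -2867/3286 (t = -(2027 + 840)/(2*(1493 + (0 - 10)*(-15))) = -2867/(2*(1493 - 10*(-15))) = -2867/(2*(1493 + 150)) = -2867/(2*1643) = -1/2*2867/1643 = -2867/3286 ≈ -0.87249)
S + t = 1287548/339273 - 2867/3286 = 3258187037/1114851078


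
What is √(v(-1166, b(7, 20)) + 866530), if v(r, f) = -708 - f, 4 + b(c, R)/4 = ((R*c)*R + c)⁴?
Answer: I*√248330258350166 ≈ 1.5758e+7*I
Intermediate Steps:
b(c, R) = -16 + 4*(c + c*R²)⁴ (b(c, R) = -16 + 4*((R*c)*R + c)⁴ = -16 + 4*(c*R² + c)⁴ = -16 + 4*(c + c*R²)⁴)
√(v(-1166, b(7, 20)) + 866530) = √((-708 - (-16 + 4*7⁴*(1 + 20²)⁴)) + 866530) = √((-708 - (-16 + 4*2401*(1 + 400)⁴)) + 866530) = √((-708 - (-16 + 4*2401*401⁴)) + 866530) = √((-708 - (-16 + 4*2401*25856961601)) + 866530) = √((-708 - (-16 + 248330259216004)) + 866530) = √((-708 - 1*248330259215988) + 866530) = √((-708 - 248330259215988) + 866530) = √(-248330259216696 + 866530) = √(-248330258350166) = I*√248330258350166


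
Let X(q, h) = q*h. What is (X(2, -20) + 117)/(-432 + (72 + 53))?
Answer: -77/307 ≈ -0.25081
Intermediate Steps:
X(q, h) = h*q
(X(2, -20) + 117)/(-432 + (72 + 53)) = (-20*2 + 117)/(-432 + (72 + 53)) = (-40 + 117)/(-432 + 125) = 77/(-307) = 77*(-1/307) = -77/307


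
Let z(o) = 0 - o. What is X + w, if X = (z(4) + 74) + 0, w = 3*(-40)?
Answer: -50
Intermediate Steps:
w = -120
z(o) = -o
X = 70 (X = (-1*4 + 74) + 0 = (-4 + 74) + 0 = 70 + 0 = 70)
X + w = 70 - 120 = -50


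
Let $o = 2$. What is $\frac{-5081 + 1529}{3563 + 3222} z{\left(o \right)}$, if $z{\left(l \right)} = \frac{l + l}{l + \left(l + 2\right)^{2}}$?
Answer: $- \frac{2368}{20355} \approx -0.11634$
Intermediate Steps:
$z{\left(l \right)} = \frac{2 l}{l + \left(2 + l\right)^{2}}$
$\frac{-5081 + 1529}{3563 + 3222} z{\left(o \right)} = \frac{-5081 + 1529}{3563 + 3222} \cdot 2 \cdot 2 \frac{1}{2 + \left(2 + 2\right)^{2}} = - \frac{3552}{6785} \cdot 2 \cdot 2 \frac{1}{2 + 4^{2}} = \left(-3552\right) \frac{1}{6785} \cdot 2 \cdot 2 \frac{1}{2 + 16} = - \frac{3552 \cdot 2 \cdot 2 \cdot \frac{1}{18}}{6785} = \left(- \frac{3552}{6785}\right) \frac{2}{9} = - \frac{2368}{20355}$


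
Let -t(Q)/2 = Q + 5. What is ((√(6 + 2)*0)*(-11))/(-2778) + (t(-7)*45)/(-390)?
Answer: -6/13 ≈ -0.46154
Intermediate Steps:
t(Q) = -10 - 2*Q (t(Q) = -2*(Q + 5) = -2*(5 + Q) = -10 - 2*Q)
((√(6 + 2)*0)*(-11))/(-2778) + (t(-7)*45)/(-390) = ((√(6 + 2)*0)*(-11))/(-2778) + ((-10 - 2*(-7))*45)/(-390) = ((√8*0)*(-11))*(-1/2778) + ((-10 + 14)*45)*(-1/390) = (((2*√2)*0)*(-11))*(-1/2778) + (4*45)*(-1/390) = (0*(-11))*(-1/2778) + 180*(-1/390) = 0*(-1/2778) - 6/13 = 0 - 6/13 = -6/13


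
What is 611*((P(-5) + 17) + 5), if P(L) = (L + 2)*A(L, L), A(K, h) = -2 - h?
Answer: 7943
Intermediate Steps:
P(L) = (-2 - L)*(2 + L) (P(L) = (L + 2)*(-2 - L) = (2 + L)*(-2 - L) = (-2 - L)*(2 + L))
611*((P(-5) + 17) + 5) = 611*((-(2 - 5)² + 17) + 5) = 611*((-1*(-3)² + 17) + 5) = 611*((-1*9 + 17) + 5) = 611*((-9 + 17) + 5) = 611*(8 + 5) = 611*13 = 7943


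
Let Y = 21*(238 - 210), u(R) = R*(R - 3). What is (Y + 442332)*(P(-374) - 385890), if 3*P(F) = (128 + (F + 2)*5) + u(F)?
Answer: -150357166560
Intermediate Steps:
u(R) = R*(-3 + R)
P(F) = 46 + 5*F/3 + F*(-3 + F)/3 (P(F) = ((128 + (F + 2)*5) + F*(-3 + F))/3 = ((128 + (2 + F)*5) + F*(-3 + F))/3 = ((128 + (10 + 5*F)) + F*(-3 + F))/3 = ((138 + 5*F) + F*(-3 + F))/3 = (138 + 5*F + F*(-3 + F))/3 = 46 + 5*F/3 + F*(-3 + F)/3)
Y = 588 (Y = 21*28 = 588)
(Y + 442332)*(P(-374) - 385890) = (588 + 442332)*((46 + (⅓)*(-374)² + (⅔)*(-374)) - 385890) = 442920*((46 + (⅓)*139876 - 748/3) - 385890) = 442920*((46 + 139876/3 - 748/3) - 385890) = 442920*(46422 - 385890) = 442920*(-339468) = -150357166560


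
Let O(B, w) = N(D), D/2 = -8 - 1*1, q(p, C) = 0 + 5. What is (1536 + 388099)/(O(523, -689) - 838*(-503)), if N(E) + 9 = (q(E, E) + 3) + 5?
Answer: 389635/421518 ≈ 0.92436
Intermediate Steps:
q(p, C) = 5
D = -18 (D = 2*(-8 - 1*1) = 2*(-8 - 1) = 2*(-9) = -18)
N(E) = 4 (N(E) = -9 + ((5 + 3) + 5) = -9 + (8 + 5) = -9 + 13 = 4)
O(B, w) = 4
(1536 + 388099)/(O(523, -689) - 838*(-503)) = (1536 + 388099)/(4 - 838*(-503)) = 389635/(4 + 421514) = 389635/421518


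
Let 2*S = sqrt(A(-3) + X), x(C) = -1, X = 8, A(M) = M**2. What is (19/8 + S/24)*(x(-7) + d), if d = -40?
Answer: -779/8 - 41*sqrt(17)/48 ≈ -100.90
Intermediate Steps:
S = sqrt(17)/2 (S = sqrt((-3)**2 + 8)/2 = sqrt(9 + 8)/2 = sqrt(17)/2 ≈ 2.0616)
(19/8 + S/24)*(x(-7) + d) = (19/8 + (sqrt(17)/2)/24)*(-1 - 40) = (19*(1/8) + (sqrt(17)/2)*(1/24))*(-41) = (19/8 + sqrt(17)/48)*(-41) = -779/8 - 41*sqrt(17)/48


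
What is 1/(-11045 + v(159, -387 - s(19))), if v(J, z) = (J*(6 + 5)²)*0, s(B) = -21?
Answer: -1/11045 ≈ -9.0539e-5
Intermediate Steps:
v(J, z) = 0 (v(J, z) = (J*11²)*0 = (J*121)*0 = (121*J)*0 = 0)
1/(-11045 + v(159, -387 - s(19))) = 1/(-11045 + 0) = 1/(-11045) = -1/11045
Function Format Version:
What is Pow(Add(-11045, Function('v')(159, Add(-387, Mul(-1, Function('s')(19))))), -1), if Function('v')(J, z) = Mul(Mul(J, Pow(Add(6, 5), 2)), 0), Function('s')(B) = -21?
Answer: Rational(-1, 11045) ≈ -9.0539e-5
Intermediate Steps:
Function('v')(J, z) = 0 (Function('v')(J, z) = Mul(Mul(J, Pow(11, 2)), 0) = Mul(Mul(J, 121), 0) = Mul(Mul(121, J), 0) = 0)
Pow(Add(-11045, Function('v')(159, Add(-387, Mul(-1, Function('s')(19))))), -1) = Pow(Add(-11045, 0), -1) = Pow(-11045, -1) = Rational(-1, 11045)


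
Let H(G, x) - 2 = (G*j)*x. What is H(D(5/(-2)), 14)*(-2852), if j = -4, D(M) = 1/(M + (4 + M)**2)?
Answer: -644552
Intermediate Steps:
H(G, x) = 2 - 4*G*x (H(G, x) = 2 + (G*(-4))*x = 2 + (-4*G)*x = 2 - 4*G*x)
H(D(5/(-2)), 14)*(-2852) = (2 - 4*14/(5/(-2) + (4 + 5/(-2))**2))*(-2852) = (2 - 4*14/(5*(-1/2) + (4 + 5*(-1/2))**2))*(-2852) = (2 - 4*14/(-5/2 + (4 - 5/2)**2))*(-2852) = (2 - 4*14/(-5/2 + (3/2)**2))*(-2852) = (2 - 4*14/(-5/2 + 9/4))*(-2852) = (2 - 4*14/(-1/4))*(-2852) = (2 - 4*(-4)*14)*(-2852) = (2 + 224)*(-2852) = 226*(-2852) = -644552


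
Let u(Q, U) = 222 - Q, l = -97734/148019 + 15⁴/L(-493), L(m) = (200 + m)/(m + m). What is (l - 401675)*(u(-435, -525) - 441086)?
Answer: 4418359967752603873/43369567 ≈ 1.0188e+11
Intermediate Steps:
L(m) = (200 + m)/(2*m) (L(m) = (200 + m)/((2*m)) = (200 + m)*(1/(2*m)) = (200 + m)/(2*m))
l = 7388524772688/43369567 (l = -97734/148019 + 15⁴/(((½)*(200 - 493)/(-493))) = -97734*1/148019 + 50625/(((½)*(-1/493)*(-293))) = -97734/148019 + 50625/(293/986) = -97734/148019 + 50625*(986/293) = -97734/148019 + 49916250/293 = 7388524772688/43369567 ≈ 1.7036e+5)
(l - 401675)*(u(-435, -525) - 441086) = (7388524772688/43369567 - 401675)*((222 - 1*(-435)) - 441086) = -10031946052037*((222 + 435) - 441086)/43369567 = -10031946052037*(657 - 441086)/43369567 = -10031946052037/43369567*(-440429) = 4418359967752603873/43369567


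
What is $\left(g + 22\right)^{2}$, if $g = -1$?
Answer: $441$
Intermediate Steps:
$\left(g + 22\right)^{2} = \left(-1 + 22\right)^{2} = 21^{2} = 441$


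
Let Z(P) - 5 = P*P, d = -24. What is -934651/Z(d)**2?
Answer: -934651/337561 ≈ -2.7688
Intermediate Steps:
Z(P) = 5 + P**2 (Z(P) = 5 + P*P = 5 + P**2)
-934651/Z(d)**2 = -934651/(5 + (-24)**2)**2 = -934651/(5 + 576)**2 = -934651/(581**2) = -934651/337561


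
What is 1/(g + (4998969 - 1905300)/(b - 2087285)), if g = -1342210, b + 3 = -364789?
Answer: -272453/365689484871 ≈ -7.4504e-7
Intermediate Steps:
b = -364792 (b = -3 - 364789 = -364792)
1/(g + (4998969 - 1905300)/(b - 2087285)) = 1/(-1342210 + (4998969 - 1905300)/(-364792 - 2087285)) = 1/(-1342210 + 3093669/(-2452077)) = 1/(-1342210 + 3093669*(-1/2452077)) = 1/(-1342210 - 343741/272453) = 1/(-365689484871/272453) = -272453/365689484871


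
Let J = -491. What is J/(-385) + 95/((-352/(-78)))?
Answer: 137531/6160 ≈ 22.326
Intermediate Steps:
J/(-385) + 95/((-352/(-78))) = -491/(-385) + 95/((-352/(-78))) = -491*(-1/385) + 95/((-352*(-1/78))) = 491/385 + 95/(176/39) = 491/385 + 95*(39/176) = 491/385 + 3705/176 = 137531/6160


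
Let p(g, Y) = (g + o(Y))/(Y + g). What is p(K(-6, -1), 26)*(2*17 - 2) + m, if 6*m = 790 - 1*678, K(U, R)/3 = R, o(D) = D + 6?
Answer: 4072/69 ≈ 59.014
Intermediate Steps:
o(D) = 6 + D
K(U, R) = 3*R
m = 56/3 (m = (790 - 1*678)/6 = (790 - 678)/6 = (⅙)*112 = 56/3 ≈ 18.667)
p(g, Y) = (6 + Y + g)/(Y + g) (p(g, Y) = (g + (6 + Y))/(Y + g) = (6 + Y + g)/(Y + g))
p(K(-6, -1), 26)*(2*17 - 2) + m = ((6 + 26 + 3*(-1))/(26 + 3*(-1)))*(2*17 - 2) + 56/3 = ((6 + 26 - 3)/(26 - 3))*(34 - 2) + 56/3 = (29/23)*32 + 56/3 = 928/23 + 56/3 = 4072/69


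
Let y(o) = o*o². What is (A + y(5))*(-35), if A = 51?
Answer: -6160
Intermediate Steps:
y(o) = o³
(A + y(5))*(-35) = (51 + 5³)*(-35) = (51 + 125)*(-35) = 176*(-35) = -6160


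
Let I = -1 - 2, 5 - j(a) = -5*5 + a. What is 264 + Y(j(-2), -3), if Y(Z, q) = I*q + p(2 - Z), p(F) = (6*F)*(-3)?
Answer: 813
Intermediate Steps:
j(a) = 30 - a (j(a) = 5 - (-5*5 + a) = 5 - (-25 + a) = 5 + (25 - a) = 30 - a)
p(F) = -18*F
I = -3
Y(Z, q) = -36 - 3*q + 18*Z (Y(Z, q) = -3*q - 18*(2 - Z) = -3*q + (-36 + 18*Z) = -36 - 3*q + 18*Z)
264 + Y(j(-2), -3) = 264 + (-36 - 3*(-3) + 18*(30 - 1*(-2))) = 264 + (-36 + 9 + 18*(30 + 2)) = 264 + (-36 + 9 + 18*32) = 264 + (-36 + 9 + 576) = 264 + 549 = 813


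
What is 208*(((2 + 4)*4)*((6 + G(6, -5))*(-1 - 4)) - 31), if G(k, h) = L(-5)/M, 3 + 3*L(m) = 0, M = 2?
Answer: -143728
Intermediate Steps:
L(m) = -1 (L(m) = -1 + (1/3)*0 = -1 + 0 = -1)
G(k, h) = -1/2
208*(((2 + 4)*4)*((6 + G(6, -5))*(-1 - 4)) - 31) = 208*(((2 + 4)*4)*((6 - 1/2)*(-1 - 4)) - 31) = 208*((6*4)*((11/2)*(-5)) - 31) = 208*(24*(-55/2) - 31) = 208*(-660 - 31) = 208*(-691) = -143728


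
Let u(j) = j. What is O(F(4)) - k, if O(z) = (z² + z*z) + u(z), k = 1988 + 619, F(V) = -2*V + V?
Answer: -2579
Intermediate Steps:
F(V) = -V
k = 2607
O(z) = z + 2*z² (O(z) = (z² + z*z) + z = (z² + z²) + z = 2*z² + z = z + 2*z²)
O(F(4)) - k = (-1*4)*(1 + 2*(-1*4)) - 1*2607 = -4*(1 + 2*(-4)) - 2607 = -4*(1 - 8) - 2607 = -4*(-7) - 2607 = 28 - 2607 = -2579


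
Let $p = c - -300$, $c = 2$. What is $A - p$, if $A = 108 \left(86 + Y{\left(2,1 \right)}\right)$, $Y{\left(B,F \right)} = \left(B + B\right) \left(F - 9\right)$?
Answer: $5530$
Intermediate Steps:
$Y{\left(B,F \right)} = 2 B \left(-9 + F\right)$
$A = 5832$ ($A = 108 \left(86 + 2 \cdot 2 \left(-9 + 1\right)\right) = 108 \left(86 + 2 \cdot 2 \left(-8\right)\right) = 108 \left(86 - 32\right) = 108 \cdot 54 = 5832$)
$p = 302$ ($p = 2 - -300 = 2 + 300 = 302$)
$A - p = 5832 - 302 = 5530$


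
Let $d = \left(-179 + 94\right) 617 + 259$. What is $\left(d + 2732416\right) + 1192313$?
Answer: $3872543$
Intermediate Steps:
$d = -52186$ ($d = \left(-85\right) 617 + 259 = -52445 + 259 = -52186$)
$\left(d + 2732416\right) + 1192313 = \left(-52186 + 2732416\right) + 1192313 = 2680230 + 1192313 = 3872543$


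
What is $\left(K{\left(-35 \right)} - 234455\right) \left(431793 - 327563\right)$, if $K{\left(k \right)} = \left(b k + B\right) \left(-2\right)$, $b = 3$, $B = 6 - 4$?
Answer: $-24415773270$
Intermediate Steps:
$B = 2$ ($B = 6 - 4 = 2$)
$K{\left(k \right)} = -4 - 6 k$ ($K{\left(k \right)} = \left(3 k + 2\right) \left(-2\right) = \left(2 + 3 k\right) \left(-2\right) = -4 - 6 k$)
$\left(K{\left(-35 \right)} - 234455\right) \left(431793 - 327563\right) = \left(\left(-4 - -210\right) - 234455\right) \left(431793 - 327563\right) = \left(\left(-4 + 210\right) - 234455\right) 104230 = \left(206 - 234455\right) 104230 = \left(-234249\right) 104230 = -24415773270$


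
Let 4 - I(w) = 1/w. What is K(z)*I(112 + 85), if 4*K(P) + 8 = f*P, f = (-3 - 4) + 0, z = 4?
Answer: -7083/197 ≈ -35.954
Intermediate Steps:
I(w) = 4 - 1/w
f = -7 (f = -7 + 0 = -7)
K(P) = -2 - 7*P/4 (K(P) = -2 + (-7*P)/4 = -2 - 7*P/4)
K(z)*I(112 + 85) = (-2 - 7/4*4)*(4 - 1/(112 + 85)) = (-2 - 7)*(4 - 1/197) = -9*(4 - 1*1/197) = -9*(4 - 1/197) = -9*787/197 = -7083/197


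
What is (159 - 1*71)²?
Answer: 7744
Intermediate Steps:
(159 - 1*71)² = (159 - 71)² = 88² = 7744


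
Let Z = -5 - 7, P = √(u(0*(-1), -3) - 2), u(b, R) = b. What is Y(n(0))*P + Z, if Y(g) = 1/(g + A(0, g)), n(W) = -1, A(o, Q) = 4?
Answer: -12 + I*√2/3 ≈ -12.0 + 0.4714*I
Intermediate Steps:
P = I*√2 (P = √(0*(-1) - 2) = √(0 - 2) = √(-2) = I*√2 ≈ 1.4142*I)
Y(g) = 1/(4 + g) (Y(g) = 1/(g + 4) = 1/(4 + g))
Z = -12
Y(n(0))*P + Z = (I*√2)/(4 - 1) - 12 = (I*√2)/3 - 12 = I*√2/3 - 12 = -12 + I*√2/3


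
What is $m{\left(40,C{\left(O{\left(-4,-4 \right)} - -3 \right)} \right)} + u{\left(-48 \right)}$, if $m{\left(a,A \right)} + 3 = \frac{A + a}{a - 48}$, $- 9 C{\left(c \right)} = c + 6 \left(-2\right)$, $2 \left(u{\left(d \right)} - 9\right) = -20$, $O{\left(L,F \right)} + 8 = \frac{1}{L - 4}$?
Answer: $- \frac{5321}{576} \approx -9.2379$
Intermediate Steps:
$O{\left(L,F \right)} = -8 + \frac{1}{-4 + L}$ ($O{\left(L,F \right)} = -8 + \frac{1}{L - 4} = -8 + \frac{1}{-4 + L}$)
$u{\left(d \right)} = -1$ ($u{\left(d \right)} = 9 + \frac{1}{2} \left(-20\right) = 9 - 10 = -1$)
$C{\left(c \right)} = \frac{4}{3} - \frac{c}{9}$ ($C{\left(c \right)} = - \frac{c + 6 \left(-2\right)}{9} = - \frac{c - 12}{9} = - \frac{-12 + c}{9} = \frac{4}{3} - \frac{c}{9}$)
$m{\left(a,A \right)} = -3 + \frac{A + a}{-48 + a}$ ($m{\left(a,A \right)} = -3 + \frac{A + a}{a - 48} = -3 + \frac{A + a}{-48 + a}$)
$m{\left(40,C{\left(O{\left(-4,-4 \right)} - -3 \right)} \right)} + u{\left(-48 \right)} = \frac{144 + \left(\frac{4}{3} - \frac{\frac{33 - -32}{-4 - 4} - -3}{9}\right) - 80}{-48 + 40} - 1 = \frac{144 + \left(\frac{4}{3} - \frac{\frac{33 + 32}{-8} + 3}{9}\right) - 80}{-8} - 1 = - \frac{144 + \left(\frac{4}{3} - \frac{\left(- \frac{1}{8}\right) 65 + 3}{9}\right) - 80}{8} - 1 = - \frac{144 + \left(\frac{4}{3} - \frac{- \frac{65}{8} + 3}{9}\right) - 80}{8} - 1 = - \frac{144 + \left(\frac{4}{3} - - \frac{41}{72}\right) - 80}{8} - 1 = - \frac{144 + \left(\frac{4}{3} + \frac{41}{72}\right) - 80}{8} - 1 = - \frac{144 + \frac{137}{72} - 80}{8} - 1 = \left(- \frac{1}{8}\right) \frac{4745}{72} - 1 = - \frac{4745}{576} - 1 = - \frac{5321}{576}$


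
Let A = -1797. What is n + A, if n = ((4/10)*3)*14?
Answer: -8901/5 ≈ -1780.2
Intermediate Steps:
n = 84/5 (n = ((4*(1/10))*3)*14 = ((2/5)*3)*14 = (6/5)*14 = 84/5 ≈ 16.800)
n + A = 84/5 - 1797 = -8901/5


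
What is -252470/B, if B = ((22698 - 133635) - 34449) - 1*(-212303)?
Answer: -252470/66917 ≈ -3.7729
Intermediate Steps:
B = 66917 (B = (-110937 - 34449) + 212303 = -145386 + 212303 = 66917)
-252470/B = -252470/66917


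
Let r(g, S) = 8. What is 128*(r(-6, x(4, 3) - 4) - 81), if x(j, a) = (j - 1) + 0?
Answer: -9344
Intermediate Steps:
x(j, a) = -1 + j (x(j, a) = (-1 + j) + 0 = -1 + j)
128*(r(-6, x(4, 3) - 4) - 81) = 128*(8 - 81) = 128*(-73) = -9344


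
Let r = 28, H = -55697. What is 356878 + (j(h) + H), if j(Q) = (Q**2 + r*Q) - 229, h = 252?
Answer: 371512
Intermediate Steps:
j(Q) = -229 + Q**2 + 28*Q (j(Q) = (Q**2 + 28*Q) - 229 = -229 + Q**2 + 28*Q)
356878 + (j(h) + H) = 356878 + ((-229 + 252**2 + 28*252) - 55697) = 356878 + ((-229 + 63504 + 7056) - 55697) = 356878 + (70331 - 55697) = 356878 + 14634 = 371512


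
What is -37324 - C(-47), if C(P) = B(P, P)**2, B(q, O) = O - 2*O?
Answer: -39533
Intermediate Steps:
B(q, O) = -O
C(P) = P**2 (C(P) = (-P)**2 = P**2)
-37324 - C(-47) = -37324 - 1*(-47)**2 = -37324 - 1*2209 = -37324 - 2209 = -39533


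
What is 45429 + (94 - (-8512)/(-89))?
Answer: 4043035/89 ≈ 45427.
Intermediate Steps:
45429 + (94 - (-8512)/(-89)) = 45429 + (94 - (-8512)*(-1)/89) = 45429 + (94 - 76*112/89) = 45429 + (94 - 8512/89) = 45429 - 146/89 = 4043035/89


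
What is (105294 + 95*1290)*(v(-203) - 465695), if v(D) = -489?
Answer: -106217227296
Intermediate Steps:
(105294 + 95*1290)*(v(-203) - 465695) = (105294 + 95*1290)*(-489 - 465695) = (105294 + 122550)*(-466184) = 227844*(-466184) = -106217227296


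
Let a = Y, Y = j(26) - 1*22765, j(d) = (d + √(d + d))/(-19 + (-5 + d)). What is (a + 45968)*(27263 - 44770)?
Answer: -406442512 - 17507*√13 ≈ -4.0651e+8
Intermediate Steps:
j(d) = (d + √2*√d)/(-24 + d) (j(d) = (d + √(2*d))/(-24 + d) = (d + √2*√d)/(-24 + d))
Y = -22752 + √13 (Y = (26 + √2*√26)/(-24 + 26) - 1*22765 = (26 + 2*√13)/2 - 22765 = (13 + √13) - 22765 = -22752 + √13 ≈ -22748.)
a = -22752 + √13 ≈ -22748.
(a + 45968)*(27263 - 44770) = ((-22752 + √13) + 45968)*(27263 - 44770) = (23216 + √13)*(-17507) = -406442512 - 17507*√13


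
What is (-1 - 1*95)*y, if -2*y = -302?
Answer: -14496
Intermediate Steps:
y = 151 (y = -1/2*(-302) = 151)
(-1 - 1*95)*y = (-1 - 1*95)*151 = (-1 - 95)*151 = -96*151 = -14496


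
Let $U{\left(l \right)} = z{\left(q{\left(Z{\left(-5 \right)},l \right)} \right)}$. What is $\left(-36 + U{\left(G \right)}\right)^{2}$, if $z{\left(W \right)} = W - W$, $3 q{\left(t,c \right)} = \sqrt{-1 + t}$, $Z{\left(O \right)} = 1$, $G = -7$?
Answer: $1296$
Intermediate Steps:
$q{\left(t,c \right)} = \frac{\sqrt{-1 + t}}{3}$
$z{\left(W \right)} = 0$
$U{\left(l \right)} = 0$
$\left(-36 + U{\left(G \right)}\right)^{2} = \left(-36 + 0\right)^{2} = \left(-36\right)^{2} = 1296$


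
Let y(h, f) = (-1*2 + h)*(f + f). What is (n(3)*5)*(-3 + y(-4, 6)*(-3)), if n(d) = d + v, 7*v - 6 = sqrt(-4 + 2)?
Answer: 28755/7 + 1065*I*sqrt(2)/7 ≈ 4107.9 + 215.16*I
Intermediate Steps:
y(h, f) = 2*f*(-2 + h) (y(h, f) = (-2 + h)*(2*f) = 2*f*(-2 + h))
v = 6/7 + I*sqrt(2)/7 (v = 6/7 + sqrt(-4 + 2)/7 = 6/7 + sqrt(-2)/7 = 6/7 + (I*sqrt(2))/7 = 6/7 + I*sqrt(2)/7 ≈ 0.85714 + 0.20203*I)
n(d) = 6/7 + d + I*sqrt(2)/7 (n(d) = d + (6/7 + I*sqrt(2)/7) = 6/7 + d + I*sqrt(2)/7)
(n(3)*5)*(-3 + y(-4, 6)*(-3)) = ((6/7 + 3 + I*sqrt(2)/7)*5)*(-3 + (2*6*(-2 - 4))*(-3)) = ((27/7 + I*sqrt(2)/7)*5)*(-3 + (2*6*(-6))*(-3)) = (135/7 + 5*I*sqrt(2)/7)*(-3 - 72*(-3)) = (135/7 + 5*I*sqrt(2)/7)*(-3 + 216) = (135/7 + 5*I*sqrt(2)/7)*213 = 28755/7 + 1065*I*sqrt(2)/7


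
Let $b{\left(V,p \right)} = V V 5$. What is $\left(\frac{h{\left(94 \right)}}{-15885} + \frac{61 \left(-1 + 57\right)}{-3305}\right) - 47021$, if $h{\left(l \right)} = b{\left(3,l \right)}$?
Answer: $- \frac{54858964118}{1166665} \approx -47022.0$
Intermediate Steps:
$b{\left(V,p \right)} = 5 V^{2}$ ($b{\left(V,p \right)} = V^{2} \cdot 5 = 5 V^{2}$)
$h{\left(l \right)} = 45$ ($h{\left(l \right)} = 5 \cdot 3^{2} = 5 \cdot 9 = 45$)
$\left(\frac{h{\left(94 \right)}}{-15885} + \frac{61 \left(-1 + 57\right)}{-3305}\right) - 47021 = \left(\frac{45}{-15885} + \frac{61 \left(-1 + 57\right)}{-3305}\right) - 47021 = \left(45 \left(- \frac{1}{15885}\right) + 61 \cdot 56 \left(- \frac{1}{3305}\right)\right) - 47021 = \left(- \frac{1}{353} + 3416 \left(- \frac{1}{3305}\right)\right) - 47021 = \left(- \frac{1}{353} - \frac{3416}{3305}\right) - 47021 = - \frac{1209153}{1166665} - 47021 = - \frac{54858964118}{1166665}$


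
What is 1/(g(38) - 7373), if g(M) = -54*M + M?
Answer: -1/9387 ≈ -0.00010653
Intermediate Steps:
g(M) = -53*M
1/(g(38) - 7373) = 1/(-53*38 - 7373) = 1/(-2014 - 7373) = 1/(-9387) = -1/9387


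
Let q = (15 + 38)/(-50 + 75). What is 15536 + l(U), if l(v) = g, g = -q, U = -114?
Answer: 388347/25 ≈ 15534.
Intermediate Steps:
q = 53/25 ≈ 2.1200
g = -53/25 (g = -1*53/25 = -53/25 ≈ -2.1200)
l(v) = -53/25
15536 + l(U) = 15536 - 53/25 = 388347/25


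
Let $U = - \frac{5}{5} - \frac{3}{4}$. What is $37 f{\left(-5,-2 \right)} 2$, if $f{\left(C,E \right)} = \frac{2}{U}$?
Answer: $- \frac{592}{7} \approx -84.571$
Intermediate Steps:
$U = - \frac{7}{4}$ ($U = \left(-5\right) \frac{1}{5} - \frac{3}{4} = -1 - \frac{3}{4} = - \frac{7}{4} \approx -1.75$)
$f{\left(C,E \right)} = - \frac{8}{7}$ ($f{\left(C,E \right)} = \frac{2}{- \frac{7}{4}} = 2 \left(- \frac{4}{7}\right) = - \frac{8}{7}$)
$37 f{\left(-5,-2 \right)} 2 = 37 \left(- \frac{8}{7}\right) 2 = \left(- \frac{296}{7}\right) 2 = - \frac{592}{7}$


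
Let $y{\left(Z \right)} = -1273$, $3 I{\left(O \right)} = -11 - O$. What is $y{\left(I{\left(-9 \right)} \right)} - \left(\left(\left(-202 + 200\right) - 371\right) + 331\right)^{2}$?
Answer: $-3037$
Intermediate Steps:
$I{\left(O \right)} = - \frac{11}{3} - \frac{O}{3}$ ($I{\left(O \right)} = \frac{-11 - O}{3} = - \frac{11}{3} - \frac{O}{3}$)
$y{\left(I{\left(-9 \right)} \right)} - \left(\left(\left(-202 + 200\right) - 371\right) + 331\right)^{2} = -1273 - \left(\left(\left(-202 + 200\right) - 371\right) + 331\right)^{2} = -1273 - \left(\left(-2 - 371\right) + 331\right)^{2} = -1273 - \left(-373 + 331\right)^{2} = -1273 - \left(-42\right)^{2} = -1273 - 1764 = -3037$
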